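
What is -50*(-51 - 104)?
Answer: 7750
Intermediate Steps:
-50*(-51 - 104) = -50*(-155) = 7750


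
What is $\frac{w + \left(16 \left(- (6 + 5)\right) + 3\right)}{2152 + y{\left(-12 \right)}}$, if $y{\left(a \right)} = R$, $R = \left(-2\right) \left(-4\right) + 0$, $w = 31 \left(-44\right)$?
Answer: $- \frac{1537}{2160} \approx -0.71157$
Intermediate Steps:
$w = -1364$
$R = 8$ ($R = 8 + 0 = 8$)
$y{\left(a \right)} = 8$
$\frac{w + \left(16 \left(- (6 + 5)\right) + 3\right)}{2152 + y{\left(-12 \right)}} = \frac{-1364 + \left(16 \left(- (6 + 5)\right) + 3\right)}{2152 + 8} = \frac{-1364 + \left(16 \left(\left(-1\right) 11\right) + 3\right)}{2160} = \left(-1364 + \left(16 \left(-11\right) + 3\right)\right) \frac{1}{2160} = \left(-1364 + \left(-176 + 3\right)\right) \frac{1}{2160} = \left(-1364 - 173\right) \frac{1}{2160} = \left(-1537\right) \frac{1}{2160} = - \frac{1537}{2160}$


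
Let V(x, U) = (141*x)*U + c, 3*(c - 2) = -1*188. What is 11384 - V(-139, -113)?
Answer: -6609727/3 ≈ -2.2032e+6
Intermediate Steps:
c = -182/3 (c = 2 + (-1*188)/3 = 2 + (⅓)*(-188) = 2 - 188/3 = -182/3 ≈ -60.667)
V(x, U) = -182/3 + 141*U*x (V(x, U) = (141*x)*U - 182/3 = 141*U*x - 182/3 = -182/3 + 141*U*x)
11384 - V(-139, -113) = 11384 - (-182/3 + 141*(-113)*(-139)) = 11384 - (-182/3 + 2214687) = 11384 - 1*6643879/3 = 11384 - 6643879/3 = -6609727/3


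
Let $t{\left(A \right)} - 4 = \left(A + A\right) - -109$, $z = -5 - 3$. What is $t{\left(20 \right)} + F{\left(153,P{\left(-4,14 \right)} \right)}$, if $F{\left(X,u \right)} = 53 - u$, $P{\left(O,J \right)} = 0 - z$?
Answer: $198$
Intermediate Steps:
$z = -8$ ($z = -5 - 3 = -8$)
$t{\left(A \right)} = 113 + 2 A$ ($t{\left(A \right)} = 4 + \left(\left(A + A\right) - -109\right) = 4 + \left(2 A + 109\right) = 4 + \left(109 + 2 A\right) = 113 + 2 A$)
$P{\left(O,J \right)} = 8$ ($P{\left(O,J \right)} = 0 - -8 = 0 + 8 = 8$)
$t{\left(20 \right)} + F{\left(153,P{\left(-4,14 \right)} \right)} = \left(113 + 2 \cdot 20\right) + \left(53 - 8\right) = \left(113 + 40\right) + \left(53 - 8\right) = 153 + 45 = 198$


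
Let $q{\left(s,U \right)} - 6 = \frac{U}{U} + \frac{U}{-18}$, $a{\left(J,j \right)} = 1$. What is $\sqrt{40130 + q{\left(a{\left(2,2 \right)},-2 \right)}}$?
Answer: $\frac{\sqrt{361234}}{3} \approx 200.34$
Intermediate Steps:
$q{\left(s,U \right)} = 7 - \frac{U}{18}$ ($q{\left(s,U \right)} = 6 + \left(\frac{U}{U} + \frac{U}{-18}\right) = 6 + \left(1 + U \left(- \frac{1}{18}\right)\right) = 6 - \left(-1 + \frac{U}{18}\right) = 7 - \frac{U}{18}$)
$\sqrt{40130 + q{\left(a{\left(2,2 \right)},-2 \right)}} = \sqrt{40130 + \left(7 - - \frac{1}{9}\right)} = \sqrt{40130 + \left(7 + \frac{1}{9}\right)} = \sqrt{40130 + \frac{64}{9}} = \sqrt{\frac{361234}{9}} = \frac{\sqrt{361234}}{3}$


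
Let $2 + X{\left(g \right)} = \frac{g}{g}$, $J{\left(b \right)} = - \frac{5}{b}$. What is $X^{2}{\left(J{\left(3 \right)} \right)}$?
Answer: $1$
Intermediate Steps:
$X{\left(g \right)} = -1$ ($X{\left(g \right)} = -2 + \frac{g}{g} = -2 + 1 = -1$)
$X^{2}{\left(J{\left(3 \right)} \right)} = \left(-1\right)^{2} = 1$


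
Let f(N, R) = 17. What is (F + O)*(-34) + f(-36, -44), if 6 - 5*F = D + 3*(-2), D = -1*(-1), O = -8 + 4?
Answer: 391/5 ≈ 78.200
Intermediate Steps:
O = -4
D = 1
F = 11/5 (F = 6/5 - (1 + 3*(-2))/5 = 6/5 - (1 - 6)/5 = 6/5 - 1/5*(-5) = 6/5 + 1 = 11/5 ≈ 2.2000)
(F + O)*(-34) + f(-36, -44) = (11/5 - 4)*(-34) + 17 = -9/5*(-34) + 17 = 306/5 + 17 = 391/5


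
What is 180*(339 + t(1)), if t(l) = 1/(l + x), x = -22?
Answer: 427080/7 ≈ 61011.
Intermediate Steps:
t(l) = 1/(-22 + l) (t(l) = 1/(l - 22) = 1/(-22 + l))
180*(339 + t(1)) = 180*(339 + 1/(-22 + 1)) = 180*(339 + 1/(-21)) = 180*(339 - 1/21) = 180*(7118/21) = 427080/7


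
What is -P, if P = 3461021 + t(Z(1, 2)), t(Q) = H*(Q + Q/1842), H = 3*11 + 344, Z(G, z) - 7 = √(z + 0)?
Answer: -6380064359/1842 - 694811*√2/1842 ≈ -3.4642e+6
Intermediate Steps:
Z(G, z) = 7 + √z (Z(G, z) = 7 + √(z + 0) = 7 + √z)
H = 377 (H = 33 + 344 = 377)
t(Q) = 694811*Q/1842 (t(Q) = 377*(Q + Q/1842) = 377*(1843*Q/1842) = 694811*Q/1842)
P = 6380064359/1842 + 694811*√2/1842 (P = 3461021 + 694811*(7 + √2)/1842 = 3461021 + (4863677/1842 + 694811*√2/1842) = 6380064359/1842 + 694811*√2/1842 ≈ 3.4642e+6)
-P = -(6380064359/1842 + 694811*√2/1842) = -6380064359/1842 - 694811*√2/1842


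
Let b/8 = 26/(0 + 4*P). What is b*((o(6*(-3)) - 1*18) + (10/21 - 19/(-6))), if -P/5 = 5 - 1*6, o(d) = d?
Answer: -11778/35 ≈ -336.51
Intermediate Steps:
P = 5 (P = -5*(5 - 1*6) = -5*(5 - 6) = -5*(-1) = 5)
b = 52/5 (b = 8*(26/(0 + 4*5)) = 8*(26/(0 + 20)) = 8*(26/20) = 8*(26*(1/20)) = 8*(13/10) = 52/5 ≈ 10.400)
b*((o(6*(-3)) - 1*18) + (10/21 - 19/(-6))) = 52*((6*(-3) - 1*18) + (10/21 - 19/(-6)))/5 = 52*((-18 - 18) + (10*(1/21) - 19*(-⅙)))/5 = 52*(-36 + (10/21 + 19/6))/5 = 52*(-36 + 51/14)/5 = (52/5)*(-453/14) = -11778/35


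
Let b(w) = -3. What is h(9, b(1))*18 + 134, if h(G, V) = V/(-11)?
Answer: 1528/11 ≈ 138.91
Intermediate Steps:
h(G, V) = -V/11 (h(G, V) = V*(-1/11) = -V/11)
h(9, b(1))*18 + 134 = -1/11*(-3)*18 + 134 = (3/11)*18 + 134 = 54/11 + 134 = 1528/11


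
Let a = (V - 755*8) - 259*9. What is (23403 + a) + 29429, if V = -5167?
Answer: 39294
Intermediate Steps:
a = -13538 (a = (-5167 - 755*8) - 259*9 = (-5167 - 6040) - 2331 = -11207 - 2331 = -13538)
(23403 + a) + 29429 = (23403 - 13538) + 29429 = 9865 + 29429 = 39294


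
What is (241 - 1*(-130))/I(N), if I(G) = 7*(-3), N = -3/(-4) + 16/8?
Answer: -53/3 ≈ -17.667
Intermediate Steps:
N = 11/4 (N = -3*(-¼) + 16*(⅛) = ¾ + 2 = 11/4 ≈ 2.7500)
I(G) = -21
(241 - 1*(-130))/I(N) = (241 - 1*(-130))/(-21) = (241 + 130)*(-1/21) = 371*(-1/21) = -53/3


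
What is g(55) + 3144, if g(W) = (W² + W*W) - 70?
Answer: 9124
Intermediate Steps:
g(W) = -70 + 2*W² (g(W) = (W² + W²) - 70 = 2*W² - 70 = -70 + 2*W²)
g(55) + 3144 = (-70 + 2*55²) + 3144 = (-70 + 2*3025) + 3144 = (-70 + 6050) + 3144 = 5980 + 3144 = 9124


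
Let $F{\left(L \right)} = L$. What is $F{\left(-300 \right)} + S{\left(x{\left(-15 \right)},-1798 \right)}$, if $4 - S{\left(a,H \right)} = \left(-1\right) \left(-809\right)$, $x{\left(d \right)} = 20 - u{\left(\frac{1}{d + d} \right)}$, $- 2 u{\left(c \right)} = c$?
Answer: $-1105$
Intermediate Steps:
$u{\left(c \right)} = - \frac{c}{2}$
$x{\left(d \right)} = 20 + \frac{1}{4 d}$ ($x{\left(d \right)} = 20 - - \frac{1}{2 \left(d + d\right)} = 20 - - \frac{1}{2 \cdot 2 d} = 20 - - \frac{\frac{1}{2} \frac{1}{d}}{2} = 20 - - \frac{1}{4 d} = 20 + \frac{1}{4 d}$)
$S{\left(a,H \right)} = -805$ ($S{\left(a,H \right)} = 4 - \left(-1\right) \left(-809\right) = 4 - 809 = -805$)
$F{\left(-300 \right)} + S{\left(x{\left(-15 \right)},-1798 \right)} = -300 - 805 = -1105$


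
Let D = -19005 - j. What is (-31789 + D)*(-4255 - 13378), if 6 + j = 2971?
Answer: 947932447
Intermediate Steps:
j = 2965 (j = -6 + 2971 = 2965)
D = -21970 (D = -19005 - 1*2965 = -19005 - 2965 = -21970)
(-31789 + D)*(-4255 - 13378) = (-31789 - 21970)*(-4255 - 13378) = -53759*(-17633) = 947932447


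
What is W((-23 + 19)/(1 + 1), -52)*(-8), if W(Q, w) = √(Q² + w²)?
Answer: -16*√677 ≈ -416.31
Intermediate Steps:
W((-23 + 19)/(1 + 1), -52)*(-8) = √(((-23 + 19)/(1 + 1))² + (-52)²)*(-8) = √((-4/2)² + 2704)*(-8) = √((-4*½)² + 2704)*(-8) = √((-2)² + 2704)*(-8) = √(4 + 2704)*(-8) = √2708*(-8) = (2*√677)*(-8) = -16*√677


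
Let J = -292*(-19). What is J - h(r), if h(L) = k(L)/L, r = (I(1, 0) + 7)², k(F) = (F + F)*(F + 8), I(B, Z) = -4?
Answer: 5514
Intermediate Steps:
k(F) = 2*F*(8 + F) (k(F) = (2*F)*(8 + F) = 2*F*(8 + F))
r = 9 (r = (-4 + 7)² = 3² = 9)
J = 5548
h(L) = 16 + 2*L (h(L) = (2*L*(8 + L))/L = 16 + 2*L)
J - h(r) = 5548 - (16 + 2*9) = 5548 - (16 + 18) = 5548 - 1*34 = 5548 - 34 = 5514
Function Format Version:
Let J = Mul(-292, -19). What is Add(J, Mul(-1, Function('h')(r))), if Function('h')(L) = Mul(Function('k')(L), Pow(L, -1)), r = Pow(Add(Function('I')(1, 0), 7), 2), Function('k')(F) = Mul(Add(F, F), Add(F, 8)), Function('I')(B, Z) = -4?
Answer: 5514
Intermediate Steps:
Function('k')(F) = Mul(2, F, Add(8, F)) (Function('k')(F) = Mul(Mul(2, F), Add(8, F)) = Mul(2, F, Add(8, F)))
r = 9 (r = Pow(Add(-4, 7), 2) = Pow(3, 2) = 9)
J = 5548
Function('h')(L) = Add(16, Mul(2, L)) (Function('h')(L) = Mul(Mul(2, L, Add(8, L)), Pow(L, -1)) = Add(16, Mul(2, L)))
Add(J, Mul(-1, Function('h')(r))) = Add(5548, Mul(-1, Add(16, Mul(2, 9)))) = Add(5548, Mul(-1, Add(16, 18))) = Add(5548, Mul(-1, 34)) = Add(5548, -34) = 5514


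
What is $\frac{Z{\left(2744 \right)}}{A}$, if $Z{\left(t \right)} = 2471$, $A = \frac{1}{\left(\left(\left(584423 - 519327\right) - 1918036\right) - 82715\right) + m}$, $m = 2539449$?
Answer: $1491974974$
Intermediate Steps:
$A = \frac{1}{603794}$ ($A = \frac{1}{\left(\left(\left(584423 - 519327\right) - 1918036\right) - 82715\right) + 2539449} = \frac{1}{\left(\left(65096 - 1918036\right) - 82715\right) + 2539449} = \frac{1}{\left(-1852940 - 82715\right) + 2539449} = \frac{1}{-1935655 + 2539449} = \frac{1}{603794} \approx 1.6562 \cdot 10^{-6}$)
$\frac{Z{\left(2744 \right)}}{A} = 2471 \frac{1}{\frac{1}{603794}} = 2471 \cdot 603794 = 1491974974$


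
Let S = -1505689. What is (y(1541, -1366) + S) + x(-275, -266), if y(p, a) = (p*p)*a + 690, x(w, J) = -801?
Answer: -3245320046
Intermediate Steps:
y(p, a) = 690 + a*p² (y(p, a) = p²*a + 690 = a*p² + 690 = 690 + a*p²)
(y(1541, -1366) + S) + x(-275, -266) = ((690 - 1366*1541²) - 1505689) - 801 = ((690 - 1366*2374681) - 1505689) - 801 = ((690 - 3243814246) - 1505689) - 801 = (-3243813556 - 1505689) - 801 = -3245319245 - 801 = -3245320046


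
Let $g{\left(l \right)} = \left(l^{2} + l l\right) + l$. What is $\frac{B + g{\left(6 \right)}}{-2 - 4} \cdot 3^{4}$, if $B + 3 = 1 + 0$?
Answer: $-1026$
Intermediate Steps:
$B = -2$ ($B = -3 + \left(1 + 0\right) = -3 + 1 = -2$)
$g{\left(l \right)} = l + 2 l^{2}$ ($g{\left(l \right)} = \left(l^{2} + l^{2}\right) + l = 2 l^{2} + l = l + 2 l^{2}$)
$\frac{B + g{\left(6 \right)}}{-2 - 4} \cdot 3^{4} = \frac{-2 + 6 \left(1 + 2 \cdot 6\right)}{-2 - 4} \cdot 3^{4} = \frac{-2 + 6 \left(1 + 12\right)}{-6} \cdot 81 = \left(-2 + 6 \cdot 13\right) \left(- \frac{1}{6}\right) 81 = \left(-2 + 78\right) \left(- \frac{1}{6}\right) 81 = 76 \left(- \frac{1}{6}\right) 81 = \left(- \frac{38}{3}\right) 81 = -1026$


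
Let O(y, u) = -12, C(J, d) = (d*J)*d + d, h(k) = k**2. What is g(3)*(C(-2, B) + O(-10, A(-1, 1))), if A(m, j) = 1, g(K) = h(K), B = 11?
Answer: -2187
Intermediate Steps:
C(J, d) = d + J*d**2 (C(J, d) = (J*d)*d + d = J*d**2 + d = d + J*d**2)
g(K) = K**2
g(3)*(C(-2, B) + O(-10, A(-1, 1))) = 3**2*(11*(1 - 2*11) - 12) = 9*(11*(1 - 22) - 12) = 9*(11*(-21) - 12) = 9*(-231 - 12) = 9*(-243) = -2187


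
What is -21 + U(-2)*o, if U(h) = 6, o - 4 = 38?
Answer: 231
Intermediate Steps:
o = 42 (o = 4 + 38 = 42)
-21 + U(-2)*o = -21 + 6*42 = -21 + 252 = 231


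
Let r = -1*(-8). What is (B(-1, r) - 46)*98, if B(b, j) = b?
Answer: -4606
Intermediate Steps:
r = 8
(B(-1, r) - 46)*98 = (-1 - 46)*98 = -47*98 = -4606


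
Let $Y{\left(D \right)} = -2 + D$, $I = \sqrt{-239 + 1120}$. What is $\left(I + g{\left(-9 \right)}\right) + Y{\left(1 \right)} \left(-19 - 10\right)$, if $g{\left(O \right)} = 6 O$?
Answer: $-25 + \sqrt{881} \approx 4.6816$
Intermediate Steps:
$I = \sqrt{881} \approx 29.682$
$\left(I + g{\left(-9 \right)}\right) + Y{\left(1 \right)} \left(-19 - 10\right) = \left(\sqrt{881} + 6 \left(-9\right)\right) + \left(-2 + 1\right) \left(-19 - 10\right) = \left(\sqrt{881} - 54\right) - -29 = \left(-54 + \sqrt{881}\right) + 29 = -25 + \sqrt{881}$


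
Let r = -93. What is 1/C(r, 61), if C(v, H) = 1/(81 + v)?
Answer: -12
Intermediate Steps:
1/C(r, 61) = 1/(1/(81 - 93)) = 1/(1/(-12)) = 1/(-1/12) = -12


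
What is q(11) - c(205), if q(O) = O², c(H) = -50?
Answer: 171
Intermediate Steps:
q(11) - c(205) = 11² - 1*(-50) = 121 + 50 = 171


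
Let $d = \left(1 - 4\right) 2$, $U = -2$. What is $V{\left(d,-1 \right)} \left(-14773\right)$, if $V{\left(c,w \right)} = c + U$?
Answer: $118184$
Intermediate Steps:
$d = -6$ ($d = \left(-3\right) 2 = -6$)
$V{\left(c,w \right)} = -2 + c$ ($V{\left(c,w \right)} = c - 2 = -2 + c$)
$V{\left(d,-1 \right)} \left(-14773\right) = \left(-2 - 6\right) \left(-14773\right) = \left(-8\right) \left(-14773\right) = 118184$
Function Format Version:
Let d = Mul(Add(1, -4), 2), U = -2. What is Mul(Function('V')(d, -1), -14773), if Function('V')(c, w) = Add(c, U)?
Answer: 118184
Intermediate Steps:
d = -6 (d = Mul(-3, 2) = -6)
Function('V')(c, w) = Add(-2, c) (Function('V')(c, w) = Add(c, -2) = Add(-2, c))
Mul(Function('V')(d, -1), -14773) = Mul(Add(-2, -6), -14773) = Mul(-8, -14773) = 118184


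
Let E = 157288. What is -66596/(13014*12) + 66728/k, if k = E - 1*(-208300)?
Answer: -870370009/3568321674 ≈ -0.24392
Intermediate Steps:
k = 365588 (k = 157288 - 1*(-208300) = 157288 + 208300 = 365588)
-66596/(13014*12) + 66728/k = -66596/(13014*12) + 66728/365588 = -66596/156168 + 66728*(1/365588) = -66596*1/156168 + 16682/91397 = -16649/39042 + 16682/91397 = -870370009/3568321674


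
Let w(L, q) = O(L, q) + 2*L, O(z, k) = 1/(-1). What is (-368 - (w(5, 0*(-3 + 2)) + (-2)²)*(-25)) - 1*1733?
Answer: -1776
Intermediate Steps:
O(z, k) = -1 (O(z, k) = 1*(-1) = -1)
w(L, q) = -1 + 2*L
(-368 - (w(5, 0*(-3 + 2)) + (-2)²)*(-25)) - 1*1733 = (-368 - ((-1 + 2*5) + (-2)²)*(-25)) - 1*1733 = (-368 - ((-1 + 10) + 4)*(-25)) - 1733 = (-368 - (9 + 4)*(-25)) - 1733 = (-368 - 13*(-25)) - 1733 = (-368 - 1*(-325)) - 1733 = (-368 + 325) - 1733 = -43 - 1733 = -1776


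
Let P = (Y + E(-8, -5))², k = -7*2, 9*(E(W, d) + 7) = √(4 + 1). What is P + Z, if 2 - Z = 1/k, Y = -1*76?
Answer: 7814545/1134 - 166*√5/9 ≈ 6849.9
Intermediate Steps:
E(W, d) = -7 + √5/9 (E(W, d) = -7 + √(4 + 1)/9 = -7 + √5/9)
k = -14
Y = -76
P = (-83 + √5/9)² (P = (-76 + (-7 + √5/9))² = (-83 + √5/9)² ≈ 6847.8)
Z = 29/14 (Z = 2 - 1/(-14) = 2 - 1*(-1/14) = 2 + 1/14 = 29/14 ≈ 2.0714)
P + Z = (747 - √5)²/81 + 29/14 = 29/14 + (747 - √5)²/81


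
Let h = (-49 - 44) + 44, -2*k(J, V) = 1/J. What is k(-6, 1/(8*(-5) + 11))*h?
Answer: -49/12 ≈ -4.0833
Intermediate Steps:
k(J, V) = -1/(2*J)
h = -49 (h = -93 + 44 = -49)
k(-6, 1/(8*(-5) + 11))*h = -½/(-6)*(-49) = -½*(-⅙)*(-49) = (1/12)*(-49) = -49/12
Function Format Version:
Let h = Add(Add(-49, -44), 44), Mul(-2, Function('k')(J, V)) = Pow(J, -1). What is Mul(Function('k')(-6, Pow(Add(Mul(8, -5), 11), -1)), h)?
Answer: Rational(-49, 12) ≈ -4.0833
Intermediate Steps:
Function('k')(J, V) = Mul(Rational(-1, 2), Pow(J, -1))
h = -49 (h = Add(-93, 44) = -49)
Mul(Function('k')(-6, Pow(Add(Mul(8, -5), 11), -1)), h) = Mul(Mul(Rational(-1, 2), Pow(-6, -1)), -49) = Mul(Mul(Rational(-1, 2), Rational(-1, 6)), -49) = Mul(Rational(1, 12), -49) = Rational(-49, 12)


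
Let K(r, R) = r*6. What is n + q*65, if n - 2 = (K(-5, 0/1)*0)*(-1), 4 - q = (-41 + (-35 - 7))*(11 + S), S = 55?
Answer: 356332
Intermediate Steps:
K(r, R) = 6*r
q = 5482 (q = 4 - (-41 + (-35 - 7))*(11 + 55) = 4 - (-41 - 42)*66 = 4 - (-83)*66 = 4 - 1*(-5478) = 4 + 5478 = 5482)
n = 2 (n = 2 + ((6*(-5))*0)*(-1) = 2 - 30*0*(-1) = 2 + 0*(-1) = 2 + 0 = 2)
n + q*65 = 2 + 5482*65 = 2 + 356330 = 356332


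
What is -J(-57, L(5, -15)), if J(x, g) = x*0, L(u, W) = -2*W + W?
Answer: 0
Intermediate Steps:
L(u, W) = -W
J(x, g) = 0
-J(-57, L(5, -15)) = -1*0 = 0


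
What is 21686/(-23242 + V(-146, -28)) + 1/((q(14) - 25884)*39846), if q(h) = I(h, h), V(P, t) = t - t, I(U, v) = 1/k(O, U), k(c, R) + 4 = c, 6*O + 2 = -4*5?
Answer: -257214592986913/275670089642610 ≈ -0.93305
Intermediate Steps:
O = -11/3 (O = -⅓ + (-4*5)/6 = -⅓ + (⅙)*(-20) = -⅓ - 10/3 = -11/3 ≈ -3.6667)
k(c, R) = -4 + c
I(U, v) = -3/23 (I(U, v) = 1/(-4 - 11/3) = 1/(-23/3) = -3/23)
V(P, t) = 0
q(h) = -3/23
21686/(-23242 + V(-146, -28)) + 1/((q(14) - 25884)*39846) = 21686/(-23242 + 0) + 1/(-3/23 - 25884*39846) = 21686/(-23242) + (1/39846)/(-595335/23) = 21686*(-1/23242) - 23/595335*1/39846 = -10843/11621 - 23/23721718410 = -257214592986913/275670089642610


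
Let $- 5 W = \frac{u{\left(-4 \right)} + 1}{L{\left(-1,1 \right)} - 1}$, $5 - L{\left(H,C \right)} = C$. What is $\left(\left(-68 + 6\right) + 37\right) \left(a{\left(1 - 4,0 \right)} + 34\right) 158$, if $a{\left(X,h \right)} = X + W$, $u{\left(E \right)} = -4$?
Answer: $-123240$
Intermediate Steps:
$L{\left(H,C \right)} = 5 - C$
$W = \frac{1}{5}$ ($W = - \frac{\left(-4 + 1\right) \frac{1}{\left(5 - 1\right) - 1}}{5} = - \frac{\left(-3\right) \frac{1}{\left(5 - 1\right) - 1}}{5} = - \frac{\left(-3\right) \frac{1}{4 - 1}}{5} = - \frac{\left(-3\right) \frac{1}{3}}{5} = \left(- \frac{1}{5}\right) \left(-1\right) = \frac{1}{5} \approx 0.2$)
$a{\left(X,h \right)} = \frac{1}{5} + X$ ($a{\left(X,h \right)} = X + \frac{1}{5} = \frac{1}{5} + X$)
$\left(\left(-68 + 6\right) + 37\right) \left(a{\left(1 - 4,0 \right)} + 34\right) 158 = \left(\left(-68 + 6\right) + 37\right) \left(\left(\frac{1}{5} + \left(1 - 4\right)\right) + 34\right) 158 = \left(-62 + 37\right) \left(\left(\frac{1}{5} + \left(1 - 4\right)\right) + 34\right) 158 = - 25 \left(\left(\frac{1}{5} - 3\right) + 34\right) 158 = - 25 \left(- \frac{14}{5} + 34\right) 158 = \left(-25\right) \frac{156}{5} \cdot 158 = \left(-780\right) 158 = -123240$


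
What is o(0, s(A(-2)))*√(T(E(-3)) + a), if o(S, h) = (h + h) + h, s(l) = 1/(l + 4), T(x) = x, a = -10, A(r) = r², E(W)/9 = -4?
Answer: 3*I*√46/8 ≈ 2.5434*I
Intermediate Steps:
E(W) = -36 (E(W) = 9*(-4) = -36)
s(l) = 1/(4 + l)
o(S, h) = 3*h (o(S, h) = 2*h + h = 3*h)
o(0, s(A(-2)))*√(T(E(-3)) + a) = (3/(4 + (-2)²))*√(-36 - 10) = (3/(4 + 4))*√(-46) = (3/8)*(I*√46) = (3*(⅛))*(I*√46) = 3*(I*√46)/8 = 3*I*√46/8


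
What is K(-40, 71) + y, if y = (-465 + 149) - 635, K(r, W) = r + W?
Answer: -920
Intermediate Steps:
K(r, W) = W + r
y = -951 (y = -316 - 635 = -951)
K(-40, 71) + y = (71 - 40) - 951 = 31 - 951 = -920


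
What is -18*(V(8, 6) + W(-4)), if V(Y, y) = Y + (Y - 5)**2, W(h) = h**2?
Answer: -594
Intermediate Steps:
V(Y, y) = Y + (-5 + Y)**2
-18*(V(8, 6) + W(-4)) = -18*((8 + (-5 + 8)**2) + (-4)**2) = -18*((8 + 3**2) + 16) = -18*((8 + 9) + 16) = -18*(17 + 16) = -18*33 = -594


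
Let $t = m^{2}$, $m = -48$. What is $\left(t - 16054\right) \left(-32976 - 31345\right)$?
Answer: $884413750$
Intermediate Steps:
$t = 2304$ ($t = \left(-48\right)^{2} = 2304$)
$\left(t - 16054\right) \left(-32976 - 31345\right) = \left(2304 - 16054\right) \left(-32976 - 31345\right) = \left(-13750\right) \left(-64321\right) = 884413750$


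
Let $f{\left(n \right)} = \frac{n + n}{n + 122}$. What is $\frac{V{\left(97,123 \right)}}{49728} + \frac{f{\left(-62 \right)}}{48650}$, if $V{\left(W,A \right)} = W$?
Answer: $\frac{549557}{288008000} \approx 0.0019081$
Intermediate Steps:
$f{\left(n \right)} = \frac{2 n}{122 + n}$
$\frac{V{\left(97,123 \right)}}{49728} + \frac{f{\left(-62 \right)}}{48650} = \frac{97}{49728} + \frac{2 \left(-62\right) \frac{1}{122 - 62}}{48650} = 97 \cdot \frac{1}{49728} + 2 \left(-62\right) \frac{1}{60} \cdot \frac{1}{48650} = \frac{97}{49728} + 2 \left(-62\right) \frac{1}{60} \cdot \frac{1}{48650} = \frac{97}{49728} - \frac{31}{729750} = \frac{549557}{288008000}$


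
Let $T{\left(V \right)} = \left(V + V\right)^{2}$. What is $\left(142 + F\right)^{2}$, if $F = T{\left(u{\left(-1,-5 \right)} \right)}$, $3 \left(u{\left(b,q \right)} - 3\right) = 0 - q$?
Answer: $\frac{4251844}{81} \approx 52492.0$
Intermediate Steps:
$u{\left(b,q \right)} = 3 - \frac{q}{3}$ ($u{\left(b,q \right)} = 3 + \frac{0 - q}{3} = 3 + \frac{\left(-1\right) q}{3} = 3 - \frac{q}{3}$)
$T{\left(V \right)} = 4 V^{2}$ ($T{\left(V \right)} = \left(2 V\right)^{2} = 4 V^{2}$)
$F = \frac{784}{9}$ ($F = 4 \left(3 - - \frac{5}{3}\right)^{2} = 4 \left(3 + \frac{5}{3}\right)^{2} = 4 \left(\frac{14}{3}\right)^{2} = 4 \cdot \frac{196}{9} = \frac{784}{9} \approx 87.111$)
$\left(142 + F\right)^{2} = \left(142 + \frac{784}{9}\right)^{2} = \left(\frac{2062}{9}\right)^{2} = \frac{4251844}{81}$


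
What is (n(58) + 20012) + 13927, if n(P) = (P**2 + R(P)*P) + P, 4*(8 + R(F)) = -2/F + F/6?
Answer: 111110/3 ≈ 37037.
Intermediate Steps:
R(F) = -8 - 1/(2*F) + F/24 (R(F) = -8 + (-2/F + F/6)/4 = -8 + (-1/(2*F) + F/24) = -8 - 1/(2*F) + F/24)
n(P) = -1/2 + P + P**2 + P*(-192 + P)/24 (n(P) = (P**2 + ((-12 + P*(-192 + P))/(24*P))*P) + P = (P**2 + (-1/2 + P*(-192 + P)/24)) + P = (-1/2 + P**2 + P*(-192 + P)/24) + P = -1/2 + P + P**2 + P*(-192 + P)/24)
(n(58) + 20012) + 13927 = ((-1/2 - 7*58 + (25/24)*58**2) + 20012) + 13927 = ((-1/2 - 406 + (25/24)*3364) + 20012) + 13927 = ((-1/2 - 406 + 21025/6) + 20012) + 13927 = (9293/3 + 20012) + 13927 = 69329/3 + 13927 = 111110/3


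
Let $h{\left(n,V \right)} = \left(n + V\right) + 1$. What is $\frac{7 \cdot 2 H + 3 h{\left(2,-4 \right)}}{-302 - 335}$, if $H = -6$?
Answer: $\frac{87}{637} \approx 0.13658$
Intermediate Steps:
$h{\left(n,V \right)} = 1 + V + n$ ($h{\left(n,V \right)} = \left(V + n\right) + 1 = 1 + V + n$)
$\frac{7 \cdot 2 H + 3 h{\left(2,-4 \right)}}{-302 - 335} = \frac{7 \cdot 2 \left(-6\right) + 3 \left(1 - 4 + 2\right)}{-302 - 335} = \frac{14 \left(-6\right) + 3 \left(-1\right)}{-637} = \left(-84 - 3\right) \left(- \frac{1}{637}\right) = \left(-87\right) \left(- \frac{1}{637}\right) = \frac{87}{637}$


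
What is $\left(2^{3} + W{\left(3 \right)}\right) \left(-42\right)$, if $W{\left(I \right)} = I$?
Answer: $-462$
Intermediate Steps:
$\left(2^{3} + W{\left(3 \right)}\right) \left(-42\right) = \left(2^{3} + 3\right) \left(-42\right) = \left(8 + 3\right) \left(-42\right) = 11 \left(-42\right) = -462$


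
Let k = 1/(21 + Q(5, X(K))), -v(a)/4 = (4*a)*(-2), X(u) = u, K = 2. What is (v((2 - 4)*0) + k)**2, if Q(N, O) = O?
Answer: 1/529 ≈ 0.0018904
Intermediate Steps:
v(a) = 32*a (v(a) = -4*4*a*(-2) = -(-32)*a = 32*a)
k = 1/23 (k = 1/(21 + 2) = 1/23 ≈ 0.043478)
(v((2 - 4)*0) + k)**2 = (32*((2 - 4)*0) + 1/23)**2 = (32*(-2*0) + 1/23)**2 = (32*0 + 1/23)**2 = (0 + 1/23)**2 = (1/23)**2 = 1/529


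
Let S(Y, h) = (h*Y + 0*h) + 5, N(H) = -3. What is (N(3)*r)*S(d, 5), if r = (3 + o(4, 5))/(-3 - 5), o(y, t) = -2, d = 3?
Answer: 15/2 ≈ 7.5000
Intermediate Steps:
r = -⅛ (r = (3 - 2)/(-3 - 5) = 1/(-8) = 1*(-⅛) = -⅛ ≈ -0.12500)
S(Y, h) = 5 + Y*h (S(Y, h) = (Y*h + 0) + 5 = Y*h + 5 = 5 + Y*h)
(N(3)*r)*S(d, 5) = (-3*(-⅛))*(5 + 3*5) = 3*(5 + 15)/8 = (3/8)*20 = 15/2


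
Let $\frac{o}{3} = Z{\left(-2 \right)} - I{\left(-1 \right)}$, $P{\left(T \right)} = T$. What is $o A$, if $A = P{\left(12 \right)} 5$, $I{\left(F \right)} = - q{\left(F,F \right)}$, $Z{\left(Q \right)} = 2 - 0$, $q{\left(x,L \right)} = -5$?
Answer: $-540$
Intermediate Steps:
$Z{\left(Q \right)} = 2$ ($Z{\left(Q \right)} = 2 + 0 = 2$)
$I{\left(F \right)} = 5$ ($I{\left(F \right)} = \left(-1\right) \left(-5\right) = 5$)
$o = -9$ ($o = 3 \left(2 - 5\right) = 3 \left(-3\right) = -9$)
$A = 60$ ($A = 12 \cdot 5 = 60$)
$o A = \left(-9\right) 60 = -540$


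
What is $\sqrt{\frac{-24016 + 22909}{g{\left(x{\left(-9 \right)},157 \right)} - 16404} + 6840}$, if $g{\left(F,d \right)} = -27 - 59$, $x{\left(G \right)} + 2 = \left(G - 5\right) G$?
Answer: $\frac{3 \sqrt{206661304270}}{16490} \approx 82.705$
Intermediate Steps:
$x{\left(G \right)} = -2 + G \left(-5 + G\right)$ ($x{\left(G \right)} = -2 + \left(G - 5\right) G = -2 + \left(-5 + G\right) G = -2 + G \left(-5 + G\right)$)
$g{\left(F,d \right)} = -86$ ($g{\left(F,d \right)} = -27 - 59 = -86$)
$\sqrt{\frac{-24016 + 22909}{g{\left(x{\left(-9 \right)},157 \right)} - 16404} + 6840} = \sqrt{\frac{-24016 + 22909}{-86 - 16404} + 6840} = \sqrt{- \frac{1107}{-16490} + 6840} = \sqrt{\left(-1107\right) \left(- \frac{1}{16490}\right) + 6840} = \sqrt{\frac{1107}{16490} + 6840} = \sqrt{\frac{112792707}{16490}} = \frac{3 \sqrt{206661304270}}{16490}$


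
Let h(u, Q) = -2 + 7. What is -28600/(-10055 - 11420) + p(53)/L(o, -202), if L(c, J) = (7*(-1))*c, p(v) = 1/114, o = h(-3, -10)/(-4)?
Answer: 2283998/1713705 ≈ 1.3328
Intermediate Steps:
h(u, Q) = 5
o = -5/4 (o = 5/(-4) = 5*(-1/4) = -5/4 ≈ -1.2500)
p(v) = 1/114
L(c, J) = -7*c
-28600/(-10055 - 11420) + p(53)/L(o, -202) = -28600/(-10055 - 11420) + 1/(114*((-7*(-5/4)))) = -28600/(-21475) + 1/(114*(35/4)) = -28600*(-1/21475) + (1/114)*(4/35) = 1144/859 + 2/1995 = 2283998/1713705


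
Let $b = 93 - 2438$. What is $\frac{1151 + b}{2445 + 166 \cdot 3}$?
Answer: $- \frac{398}{981} \approx -0.40571$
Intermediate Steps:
$b = -2345$ ($b = 93 - 2438 = -2345$)
$\frac{1151 + b}{2445 + 166 \cdot 3} = \frac{1151 - 2345}{2445 + 166 \cdot 3} = - \frac{1194}{2445 + 498} = - \frac{1194}{2943} = \left(-1194\right) \frac{1}{2943} = - \frac{398}{981}$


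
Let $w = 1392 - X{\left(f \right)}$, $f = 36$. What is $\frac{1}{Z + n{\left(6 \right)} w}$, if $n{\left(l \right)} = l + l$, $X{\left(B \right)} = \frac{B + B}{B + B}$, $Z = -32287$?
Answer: $- \frac{1}{15595} \approx -6.4123 \cdot 10^{-5}$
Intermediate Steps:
$X{\left(B \right)} = 1$ ($X{\left(B \right)} = \frac{2 B}{2 B} = 2 B \frac{1}{2 B} = 1$)
$n{\left(l \right)} = 2 l$
$w = 1391$ ($w = 1392 - 1 = 1391$)
$\frac{1}{Z + n{\left(6 \right)} w} = \frac{1}{-32287 + 2 \cdot 6 \cdot 1391} = \frac{1}{-32287 + 12 \cdot 1391} = \frac{1}{-32287 + 16692} = \frac{1}{-15595} = - \frac{1}{15595}$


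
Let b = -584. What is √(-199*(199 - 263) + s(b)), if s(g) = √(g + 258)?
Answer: √(12736 + I*√326) ≈ 112.85 + 0.08*I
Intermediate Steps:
s(g) = √(258 + g)
√(-199*(199 - 263) + s(b)) = √(-199*(199 - 263) + √(258 - 584)) = √(-199*(-64) + √(-326)) = √(12736 + I*√326)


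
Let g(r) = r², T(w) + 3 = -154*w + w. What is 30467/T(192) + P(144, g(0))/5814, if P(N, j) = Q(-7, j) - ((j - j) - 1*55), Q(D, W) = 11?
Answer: -9733118/9489417 ≈ -1.0257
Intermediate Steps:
T(w) = -3 - 153*w (T(w) = -3 + (-154*w + w) = -3 - 153*w)
P(N, j) = 66 (P(N, j) = 11 - ((j - j) - 1*55) = 11 - (0 - 55) = 11 - 1*(-55) = 11 + 55 = 66)
30467/T(192) + P(144, g(0))/5814 = 30467/(-3 - 153*192) + 66/5814 = 30467/(-3 - 29376) + 66*(1/5814) = 30467/(-29379) + 11/969 = 30467*(-1/29379) + 11/969 = -30467/29379 + 11/969 = -9733118/9489417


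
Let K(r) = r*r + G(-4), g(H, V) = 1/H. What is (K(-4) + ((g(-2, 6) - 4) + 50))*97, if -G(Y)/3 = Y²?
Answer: 2619/2 ≈ 1309.5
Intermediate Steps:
G(Y) = -3*Y²
K(r) = -48 + r² (K(r) = r*r - 3*(-4)² = r² - 3*16 = r² - 48 = -48 + r²)
(K(-4) + ((g(-2, 6) - 4) + 50))*97 = ((-48 + (-4)²) + ((1/(-2) - 4) + 50))*97 = ((-48 + 16) + ((-½ - 4) + 50))*97 = (-32 + (-9/2 + 50))*97 = (-32 + 91/2)*97 = (27/2)*97 = 2619/2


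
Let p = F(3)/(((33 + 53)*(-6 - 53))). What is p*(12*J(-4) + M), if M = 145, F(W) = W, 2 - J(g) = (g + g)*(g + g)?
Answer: 1797/5074 ≈ 0.35416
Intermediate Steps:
J(g) = 2 - 4*g**2 (J(g) = 2 - (g + g)*(g + g) = 2 - 2*g*2*g = 2 - 4*g**2)
p = -3/5074 (p = 3/(((33 + 53)*(-6 - 53))) = 3/((86*(-59))) = 3/(-5074) = 3*(-1/5074) = -3/5074 ≈ -0.00059125)
p*(12*J(-4) + M) = -3*(12*(2 - 4*(-4)**2) + 145)/5074 = -3*(12*(2 - 4*16) + 145)/5074 = -3*(12*(2 - 64) + 145)/5074 = -3*(12*(-62) + 145)/5074 = -3*(-744 + 145)/5074 = -3/5074*(-599) = 1797/5074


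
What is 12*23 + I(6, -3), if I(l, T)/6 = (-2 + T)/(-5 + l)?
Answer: 246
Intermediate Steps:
I(l, T) = 6*(-2 + T)/(-5 + l) (I(l, T) = 6*((-2 + T)/(-5 + l)) = 6*(-2 + T)/(-5 + l))
12*23 + I(6, -3) = 12*23 + 6*(-2 - 3)/(-5 + 6) = 276 + 6*(-5)/1 = 276 + 6*1*(-5) = 276 - 30 = 246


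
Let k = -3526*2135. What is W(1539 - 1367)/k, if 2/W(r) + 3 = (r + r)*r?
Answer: -1/222697355825 ≈ -4.4904e-12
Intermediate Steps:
k = -7528010
W(r) = 2/(-3 + 2*r**2) (W(r) = 2/(-3 + (r + r)*r) = 2/(-3 + (2*r)*r) = 2/(-3 + 2*r**2))
W(1539 - 1367)/k = (2/(-3 + 2*(1539 - 1367)**2))/(-7528010) = (2/(-3 + 2*172**2))*(-1/7528010) = (2/(-3 + 2*29584))*(-1/7528010) = (2/(-3 + 59168))*(-1/7528010) = (2/59165)*(-1/7528010) = -1/222697355825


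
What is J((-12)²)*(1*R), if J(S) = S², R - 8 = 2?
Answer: 207360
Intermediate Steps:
R = 10 (R = 8 + 2 = 10)
J((-12)²)*(1*R) = ((-12)²)²*(1*10) = 144²*10 = 20736*10 = 207360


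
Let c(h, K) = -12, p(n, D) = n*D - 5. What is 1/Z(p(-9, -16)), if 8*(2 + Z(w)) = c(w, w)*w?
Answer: -2/421 ≈ -0.0047506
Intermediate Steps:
p(n, D) = -5 + D*n (p(n, D) = D*n - 5 = -5 + D*n)
Z(w) = -2 - 3*w/2 (Z(w) = -2 + (-12*w)/8 = -2 - 3*w/2)
1/Z(p(-9, -16)) = 1/(-2 - 3*(-5 - 16*(-9))/2) = 1/(-2 - 3*(-5 + 144)/2) = 1/(-2 - 3/2*139) = 1/(-2 - 417/2) = 1/(-421/2) = -2/421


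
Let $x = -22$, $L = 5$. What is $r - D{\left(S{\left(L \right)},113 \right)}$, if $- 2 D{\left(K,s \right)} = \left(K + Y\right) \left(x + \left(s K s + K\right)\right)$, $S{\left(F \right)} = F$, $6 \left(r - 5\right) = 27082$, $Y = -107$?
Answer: $- \frac{9752128}{3} \approx -3.2507 \cdot 10^{6}$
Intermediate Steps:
$r = \frac{13556}{3}$ ($r = 5 + \frac{1}{6} \cdot 27082 = 5 + \frac{13541}{3} = \frac{13556}{3} \approx 4518.7$)
$D{\left(K,s \right)} = - \frac{\left(-107 + K\right) \left(-22 + K + K s^{2}\right)}{2}$ ($D{\left(K,s \right)} = - \frac{\left(K - 107\right) \left(-22 + \left(s K s + K\right)\right)}{2} = - \frac{\left(-107 + K\right) \left(-22 + \left(K s s + K\right)\right)}{2} = - \frac{\left(-107 + K\right) \left(-22 + \left(K s^{2} + K\right)\right)}{2} = - \frac{\left(-107 + K\right) \left(-22 + \left(K + K s^{2}\right)\right)}{2} = - \frac{\left(-107 + K\right) \left(-22 + K + K s^{2}\right)}{2}$)
$r - D{\left(S{\left(L \right)},113 \right)} = \frac{13556}{3} - \left(-1177 - \frac{5^{2}}{2} + \frac{129}{2} \cdot 5 - \frac{5^{2} \cdot 113^{2}}{2} + \frac{107}{2} \cdot 5 \cdot 113^{2}\right) = \frac{13556}{3} - \left(-1177 - \frac{25}{2} + \frac{645}{2} - \frac{25}{2} \cdot 12769 + \frac{107}{2} \cdot 5 \cdot 12769\right) = \frac{13556}{3} - \left(-1177 - \frac{25}{2} + \frac{645}{2} - \frac{319225}{2} + \frac{6831415}{2}\right) = \frac{13556}{3} - 3255228 = - \frac{9752128}{3}$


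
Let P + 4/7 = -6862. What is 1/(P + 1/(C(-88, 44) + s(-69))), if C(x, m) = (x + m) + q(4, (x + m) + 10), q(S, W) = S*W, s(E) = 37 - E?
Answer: -518/3554819 ≈ -0.00014572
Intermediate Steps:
C(x, m) = 40 + 5*m + 5*x (C(x, m) = (x + m) + 4*((x + m) + 10) = (m + x) + 4*((m + x) + 10) = (m + x) + 4*(10 + m + x) = (m + x) + (40 + 4*m + 4*x) = 40 + 5*m + 5*x)
P = -48038/7 (P = -4/7 - 6862 = -48038/7 ≈ -6862.6)
1/(P + 1/(C(-88, 44) + s(-69))) = 1/(-48038/7 + 1/((40 + 5*44 + 5*(-88)) + (37 - 1*(-69)))) = 1/(-48038/7 + 1/((40 + 220 - 440) + (37 + 69))) = 1/(-48038/7 + 1/(-180 + 106)) = 1/(-48038/7 + 1/(-74)) = 1/(-48038/7 - 1/74) = 1/(-3554819/518) = -518/3554819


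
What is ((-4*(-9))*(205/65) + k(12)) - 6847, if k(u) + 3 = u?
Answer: -87418/13 ≈ -6724.5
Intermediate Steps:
k(u) = -3 + u
((-4*(-9))*(205/65) + k(12)) - 6847 = ((-4*(-9))*(205/65) + (-3 + 12)) - 6847 = (36*(205*(1/65)) + 9) - 6847 = (36*(41/13) + 9) - 6847 = (1476/13 + 9) - 6847 = 1593/13 - 6847 = -87418/13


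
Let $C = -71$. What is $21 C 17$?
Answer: $-25347$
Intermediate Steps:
$21 C 17 = 21 \left(-71\right) 17 = \left(-1491\right) 17 = -25347$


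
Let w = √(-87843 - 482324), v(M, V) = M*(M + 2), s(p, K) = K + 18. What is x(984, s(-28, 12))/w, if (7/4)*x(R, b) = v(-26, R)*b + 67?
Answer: -75148*I*√570167/3991169 ≈ -14.217*I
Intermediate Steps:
s(p, K) = 18 + K
v(M, V) = M*(2 + M)
x(R, b) = 268/7 + 2496*b/7 (x(R, b) = 4*((-26*(2 - 26))*b + 67)/7 = 4*((-26*(-24))*b + 67)/7 = 4*(624*b + 67)/7 = 4*(67 + 624*b)/7 = 268/7 + 2496*b/7)
w = I*√570167 (w = √(-570167) = I*√570167 ≈ 755.09*I)
x(984, s(-28, 12))/w = (268/7 + 2496*(18 + 12)/7)/((I*√570167)) = (268/7 + (2496/7)*30)*(-I*√570167/570167) = (268/7 + 74880/7)*(-I*√570167/570167) = 75148*(-I*√570167/570167)/7 = -75148*I*√570167/3991169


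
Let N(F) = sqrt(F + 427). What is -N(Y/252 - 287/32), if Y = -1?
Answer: -sqrt(11798402)/168 ≈ -20.446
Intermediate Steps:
N(F) = sqrt(427 + F)
-N(Y/252 - 287/32) = -sqrt(427 + (-1/252 - 287/32)) = -sqrt(427 - 18089/2016) = -sqrt(842743/2016) = -sqrt(11798402)/168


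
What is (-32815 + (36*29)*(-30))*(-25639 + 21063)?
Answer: 293481760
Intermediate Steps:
(-32815 + (36*29)*(-30))*(-25639 + 21063) = (-32815 + 1044*(-30))*(-4576) = (-32815 - 31320)*(-4576) = -64135*(-4576) = 293481760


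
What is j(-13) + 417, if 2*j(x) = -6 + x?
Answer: 815/2 ≈ 407.50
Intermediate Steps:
j(x) = -3 + x/2 (j(x) = (-6 + x)/2 = -3 + x/2)
j(-13) + 417 = (-3 + (½)*(-13)) + 417 = (-3 - 13/2) + 417 = -19/2 + 417 = 815/2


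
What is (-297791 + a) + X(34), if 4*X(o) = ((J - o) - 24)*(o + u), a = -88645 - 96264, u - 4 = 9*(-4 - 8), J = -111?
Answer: -959485/2 ≈ -4.7974e+5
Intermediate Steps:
u = -104 (u = 4 + 9*(-4 - 8) = 4 + 9*(-12) = 4 - 108 = -104)
a = -184909
X(o) = (-135 - o)*(-104 + o)/4 (X(o) = (((-111 - o) - 24)*(o - 104))/4 = ((-135 - o)*(-104 + o))/4 = (-135 - o)*(-104 + o)/4)
(-297791 + a) + X(34) = (-297791 - 184909) + (3510 - 31/4*34 - ¼*34²) = -482700 + (3510 - 527/2 - ¼*1156) = -482700 + (3510 - 527/2 - 289) = -482700 + 5915/2 = -959485/2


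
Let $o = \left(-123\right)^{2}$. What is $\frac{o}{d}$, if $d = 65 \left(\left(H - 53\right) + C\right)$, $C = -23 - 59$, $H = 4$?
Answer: $- \frac{15129}{8515} \approx -1.7767$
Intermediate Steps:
$C = -82$ ($C = -23 - 59 = -82$)
$d = -8515$ ($d = 65 \left(\left(4 - 53\right) - 82\right) = 65 \left(-49 - 82\right) = 65 \left(-131\right) = -8515$)
$o = 15129$
$\frac{o}{d} = \frac{15129}{-8515} = 15129 \left(- \frac{1}{8515}\right) = - \frac{15129}{8515}$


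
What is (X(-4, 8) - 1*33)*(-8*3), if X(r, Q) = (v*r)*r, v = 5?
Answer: -1128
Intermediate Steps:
X(r, Q) = 5*r**2 (X(r, Q) = (5*r)*r = 5*r**2)
(X(-4, 8) - 1*33)*(-8*3) = (5*(-4)**2 - 1*33)*(-8*3) = (5*16 - 33)*(-24) = (80 - 33)*(-24) = 47*(-24) = -1128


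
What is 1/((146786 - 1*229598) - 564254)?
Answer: -1/647066 ≈ -1.5454e-6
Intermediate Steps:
1/((146786 - 1*229598) - 564254) = 1/((146786 - 229598) - 564254) = 1/(-82812 - 564254) = 1/(-647066) = -1/647066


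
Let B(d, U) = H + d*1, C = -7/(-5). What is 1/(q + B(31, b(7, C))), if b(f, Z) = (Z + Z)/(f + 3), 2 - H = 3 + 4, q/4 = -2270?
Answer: -1/9054 ≈ -0.00011045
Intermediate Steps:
C = 7/5 (C = -7*(-⅕) = 7/5 ≈ 1.4000)
q = -9080 (q = 4*(-2270) = -9080)
H = -5 (H = 2 - (3 + 4) = 2 - 1*7 = 2 - 7 = -5)
b(f, Z) = 2*Z/(3 + f) (b(f, Z) = (2*Z)/(3 + f) = 2*Z/(3 + f))
B(d, U) = -5 + d (B(d, U) = -5 + d*1 = -5 + d)
1/(q + B(31, b(7, C))) = 1/(-9080 + (-5 + 31)) = 1/(-9080 + 26) = 1/(-9054) = -1/9054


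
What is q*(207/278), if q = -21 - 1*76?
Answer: -20079/278 ≈ -72.227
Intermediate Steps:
q = -97 (q = -21 - 76 = -97)
q*(207/278) = -20079/278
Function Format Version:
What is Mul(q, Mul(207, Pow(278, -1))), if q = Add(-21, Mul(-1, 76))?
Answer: Rational(-20079, 278) ≈ -72.227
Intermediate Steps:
q = -97 (q = Add(-21, -76) = -97)
Mul(q, Mul(207, Pow(278, -1))) = Mul(-97, Mul(207, Pow(278, -1))) = Mul(-97, Mul(207, Rational(1, 278))) = Mul(-97, Rational(207, 278)) = Rational(-20079, 278)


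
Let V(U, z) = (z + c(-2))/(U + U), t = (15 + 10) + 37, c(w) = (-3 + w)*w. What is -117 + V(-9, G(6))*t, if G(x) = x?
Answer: -1549/9 ≈ -172.11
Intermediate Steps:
c(w) = w*(-3 + w)
t = 62 (t = 25 + 37 = 62)
V(U, z) = (10 + z)/(2*U) (V(U, z) = (z - 2*(-3 - 2))/(U + U) = (z - 2*(-5))/((2*U)) = (z + 10)*(1/(2*U)) = (10 + z)*(1/(2*U)) = (10 + z)/(2*U))
-117 + V(-9, G(6))*t = -117 + ((½)*(10 + 6)/(-9))*62 = -117 + ((½)*(-⅑)*16)*62 = -117 - 8/9*62 = -117 - 496/9 = -1549/9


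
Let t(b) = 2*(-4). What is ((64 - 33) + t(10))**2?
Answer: 529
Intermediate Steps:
t(b) = -8
((64 - 33) + t(10))**2 = ((64 - 33) - 8)**2 = (31 - 8)**2 = 23**2 = 529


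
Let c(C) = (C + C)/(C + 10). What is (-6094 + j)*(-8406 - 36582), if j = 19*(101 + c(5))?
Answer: 187255052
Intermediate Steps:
c(C) = 2*C/(10 + C) (c(C) = (2*C)/(10 + C) = 2*C/(10 + C))
j = 5795/3 (j = 19*(101 + 2*5/(10 + 5)) = 19*(101 + 2*5/15) = 19*(101 + 2*5*(1/15)) = 19*(101 + ⅔) = 19*(305/3) = 5795/3 ≈ 1931.7)
(-6094 + j)*(-8406 - 36582) = (-6094 + 5795/3)*(-8406 - 36582) = -12487/3*(-44988) = 187255052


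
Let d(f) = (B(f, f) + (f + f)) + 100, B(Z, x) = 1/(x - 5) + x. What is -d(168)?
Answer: -98453/163 ≈ -604.01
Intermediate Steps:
B(Z, x) = x + 1/(-5 + x) (B(Z, x) = 1/(-5 + x) + x = x + 1/(-5 + x))
d(f) = 100 + 2*f + (1 + f² - 5*f)/(-5 + f) (d(f) = ((1 + f² - 5*f)/(-5 + f) + (f + f)) + 100 = ((1 + f² - 5*f)/(-5 + f) + 2*f) + 100 = (2*f + (1 + f² - 5*f)/(-5 + f)) + 100 = 100 + 2*f + (1 + f² - 5*f)/(-5 + f))
-d(168) = -(-499 + 3*168² + 85*168)/(-5 + 168) = -(-499 + 3*28224 + 14280)/163 = -(-499 + 84672 + 14280)/163 = -98453/163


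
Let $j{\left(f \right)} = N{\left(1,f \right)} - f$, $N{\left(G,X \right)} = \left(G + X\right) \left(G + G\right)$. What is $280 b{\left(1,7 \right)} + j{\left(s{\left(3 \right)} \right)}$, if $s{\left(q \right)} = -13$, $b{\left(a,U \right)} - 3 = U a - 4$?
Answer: $1669$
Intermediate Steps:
$b{\left(a,U \right)} = -1 + U a$ ($b{\left(a,U \right)} = 3 + \left(U a - 4\right) = 3 + \left(-4 + U a\right) = -1 + U a$)
$N{\left(G,X \right)} = 2 G \left(G + X\right)$ ($N{\left(G,X \right)} = \left(G + X\right) 2 G = 2 G \left(G + X\right)$)
$j{\left(f \right)} = 2 + f$ ($j{\left(f \right)} = 2 \cdot 1 \left(1 + f\right) - f = \left(2 + 2 f\right) - f = 2 + f$)
$280 b{\left(1,7 \right)} + j{\left(s{\left(3 \right)} \right)} = 280 \left(-1 + 7 \cdot 1\right) + \left(2 - 13\right) = 280 \left(-1 + 7\right) - 11 = 280 \cdot 6 - 11 = 1680 - 11 = 1669$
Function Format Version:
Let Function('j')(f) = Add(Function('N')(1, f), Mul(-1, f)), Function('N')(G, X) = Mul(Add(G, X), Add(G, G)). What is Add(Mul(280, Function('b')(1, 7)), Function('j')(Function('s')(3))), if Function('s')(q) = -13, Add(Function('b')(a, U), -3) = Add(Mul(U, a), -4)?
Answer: 1669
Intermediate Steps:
Function('b')(a, U) = Add(-1, Mul(U, a)) (Function('b')(a, U) = Add(3, Add(Mul(U, a), -4)) = Add(3, Add(-4, Mul(U, a))) = Add(-1, Mul(U, a)))
Function('N')(G, X) = Mul(2, G, Add(G, X)) (Function('N')(G, X) = Mul(Add(G, X), Mul(2, G)) = Mul(2, G, Add(G, X)))
Function('j')(f) = Add(2, f) (Function('j')(f) = Add(Mul(2, 1, Add(1, f)), Mul(-1, f)) = Add(Add(2, Mul(2, f)), Mul(-1, f)) = Add(2, f))
Add(Mul(280, Function('b')(1, 7)), Function('j')(Function('s')(3))) = Add(Mul(280, Add(-1, Mul(7, 1))), Add(2, -13)) = Add(Mul(280, Add(-1, 7)), -11) = Add(Mul(280, 6), -11) = Add(1680, -11) = 1669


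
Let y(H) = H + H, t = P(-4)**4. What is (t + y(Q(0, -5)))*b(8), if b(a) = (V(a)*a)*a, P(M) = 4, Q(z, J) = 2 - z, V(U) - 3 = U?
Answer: 183040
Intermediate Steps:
V(U) = 3 + U
b(a) = a**2*(3 + a) (b(a) = ((3 + a)*a)*a = (a*(3 + a))*a = a**2*(3 + a))
t = 256 (t = 4**4 = 256)
y(H) = 2*H
(t + y(Q(0, -5)))*b(8) = (256 + 2*(2 - 1*0))*(8**2*(3 + 8)) = (256 + 2*(2 + 0))*(64*11) = (256 + 2*2)*704 = (256 + 4)*704 = 260*704 = 183040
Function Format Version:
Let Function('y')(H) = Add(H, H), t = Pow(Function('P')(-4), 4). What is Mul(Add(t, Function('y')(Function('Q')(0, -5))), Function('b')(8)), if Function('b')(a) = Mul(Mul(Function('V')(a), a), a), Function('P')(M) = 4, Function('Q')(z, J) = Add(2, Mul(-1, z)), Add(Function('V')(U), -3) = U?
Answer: 183040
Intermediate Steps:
Function('V')(U) = Add(3, U)
Function('b')(a) = Mul(Pow(a, 2), Add(3, a)) (Function('b')(a) = Mul(Mul(Add(3, a), a), a) = Mul(Mul(a, Add(3, a)), a) = Mul(Pow(a, 2), Add(3, a)))
t = 256 (t = Pow(4, 4) = 256)
Function('y')(H) = Mul(2, H)
Mul(Add(t, Function('y')(Function('Q')(0, -5))), Function('b')(8)) = Mul(Add(256, Mul(2, Add(2, Mul(-1, 0)))), Mul(Pow(8, 2), Add(3, 8))) = Mul(Add(256, Mul(2, Add(2, 0))), Mul(64, 11)) = Mul(Add(256, Mul(2, 2)), 704) = Mul(Add(256, 4), 704) = Mul(260, 704) = 183040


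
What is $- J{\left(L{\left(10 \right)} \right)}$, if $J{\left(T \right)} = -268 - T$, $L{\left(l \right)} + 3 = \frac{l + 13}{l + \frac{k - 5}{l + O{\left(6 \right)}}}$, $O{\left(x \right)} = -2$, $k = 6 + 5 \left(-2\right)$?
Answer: $\frac{18999}{71} \approx 267.59$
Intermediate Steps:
$k = -4$ ($k = 6 - 10 = -4$)
$L{\left(l \right)} = -3 + \frac{13 + l}{l - \frac{9}{-2 + l}}$ ($L{\left(l \right)} = -3 + \frac{l + 13}{l + \frac{-4 - 5}{l - 2}} = -3 + \frac{13 + l}{l - \frac{9}{-2 + l}}$)
$- J{\left(L{\left(10 \right)} \right)} = - (-268 - \frac{1 - 2 \cdot 10^{2} + 17 \cdot 10}{-9 + 10^{2} - 20}) = - (-268 - \frac{1 - 200 + 170}{-9 + 100 - 20}) = - (-268 - \frac{1 - 200 + 170}{71}) = - (-268 - \frac{1}{71} \left(-29\right)) = - (-268 - - \frac{29}{71}) = - (-268 + \frac{29}{71}) = \left(-1\right) \left(- \frac{18999}{71}\right) = \frac{18999}{71}$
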